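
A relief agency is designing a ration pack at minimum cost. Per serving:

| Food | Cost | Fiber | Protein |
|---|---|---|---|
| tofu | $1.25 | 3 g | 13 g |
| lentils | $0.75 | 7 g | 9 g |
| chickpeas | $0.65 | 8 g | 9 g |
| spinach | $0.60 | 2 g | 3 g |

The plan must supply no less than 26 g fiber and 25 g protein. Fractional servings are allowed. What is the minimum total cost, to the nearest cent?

$2.11

A basic optimal solution has at most two foods positive. Try each food alone and each pair with both targets met exactly.
tofu only: max(26/3, 25/13) = 8.667 servings → $10.83.
lentils only: max(26/7, 25/9) = 3.714 servings → $2.79.
chickpeas only: max(26/8, 25/9) = 3.25 servings → $2.11.
spinach only: max(26/2, 25/3) = 13 servings → $7.80.
tofu + lentils: the both-tight solution has a negative serving — not a feasible corner.
tofu + chickpeas: the both-tight solution has a negative serving — not a feasible corner.
tofu + spinach: the both-tight solution has a negative serving — not a feasible corner.
lentils + chickpeas with both targets exact would need a negative amount; discard.
lentils + spinach with both targets exact would need a negative amount; discard.
chickpeas + spinach: intersection lies outside the first quadrant.
The minimum over all feasible corners is $2.11.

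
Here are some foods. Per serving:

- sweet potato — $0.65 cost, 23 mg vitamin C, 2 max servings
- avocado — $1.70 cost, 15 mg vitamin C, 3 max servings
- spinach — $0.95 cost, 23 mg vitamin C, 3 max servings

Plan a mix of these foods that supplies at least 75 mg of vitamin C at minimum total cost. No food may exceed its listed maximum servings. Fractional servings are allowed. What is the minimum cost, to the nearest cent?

$2.50

Cost per mg of vitamin C: sweet potato $0.0283, spinach $0.0413, avocado $0.1133.
Take 2 servings of sweet potato: +46.0 mg vitamin C for $1.30 (total $1.30, still need 29.0 mg).
Take 1.261 servings of spinach: +29.0 mg vitamin C for $1.20 (total $2.50, still need 0.0 mg).
Greedy by cheapest-per-mg is optimal for a single linear constraint, so the minimum cost is $2.50.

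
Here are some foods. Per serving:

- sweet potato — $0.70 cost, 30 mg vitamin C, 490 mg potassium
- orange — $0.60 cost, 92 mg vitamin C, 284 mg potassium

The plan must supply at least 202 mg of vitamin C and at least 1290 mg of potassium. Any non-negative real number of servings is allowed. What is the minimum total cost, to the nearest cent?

sweet potato only: max(202/30, 1290/490) = 6.733 servings → $4.71.
orange only: max(202/92, 1290/284) = 4.542 servings → $2.73.
sweet potato + orange with both tight: 1.677 servings and 1.649 servings → $2.16.
So the least-cost plan costs $2.16.

$2.16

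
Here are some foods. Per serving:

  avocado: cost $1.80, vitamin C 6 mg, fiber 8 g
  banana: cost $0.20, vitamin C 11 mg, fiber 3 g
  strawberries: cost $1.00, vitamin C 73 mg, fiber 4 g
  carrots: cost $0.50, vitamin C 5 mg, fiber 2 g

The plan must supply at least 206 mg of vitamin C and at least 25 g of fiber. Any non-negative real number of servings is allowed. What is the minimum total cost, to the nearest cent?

This is a tiny linear program; its minimum lies at a vertex of the feasible set. List the vertices and price them.
avocado only: max(206/6, 25/8) = 34.33 servings → $61.80.
banana only: max(206/11, 25/3) = 18.73 servings → $3.75.
strawberries only: max(206/73, 25/4) = 6.25 servings → $6.25.
carrots only: max(206/5, 25/2) = 41.2 servings → $20.60.
avocado + banana: intersection lies outside the first quadrant.
avocado + strawberries with both tight: 1.788 servings and 2.675 servings → $5.89.
avocado + carrots with both targets exact would need a negative amount; discard.
banana + strawberries with both tight: 5.72 servings and 1.96 servings → $3.10.
banana + carrots: intersection lies outside the first quadrant.
strawberries + carrots with both tight: 2.278 servings and 7.944 servings → $6.25.
So the least-cost plan costs $3.10.

$3.10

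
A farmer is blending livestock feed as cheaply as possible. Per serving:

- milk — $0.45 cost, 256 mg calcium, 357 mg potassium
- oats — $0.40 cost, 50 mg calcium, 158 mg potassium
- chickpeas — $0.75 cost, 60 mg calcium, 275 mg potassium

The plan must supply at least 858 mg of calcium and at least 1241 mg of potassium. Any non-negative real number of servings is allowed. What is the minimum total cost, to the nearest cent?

milk only: max(858/256, 1241/357) = 3.476 servings → $1.56.
oats only: max(858/50, 1241/158) = 17.16 servings → $6.86.
chickpeas only: max(858/60, 1241/275) = 14.3 servings → $10.72.
milk + oats with both tight: 3.253 servings and 0.504 servings → $1.67.
milk + chickpeas with both tight: 3.297 servings and 0.2325 servings → $1.66.
oats + chickpeas: intersection lies outside the first quadrant.
Cheapest feasible corner: $1.56.

$1.56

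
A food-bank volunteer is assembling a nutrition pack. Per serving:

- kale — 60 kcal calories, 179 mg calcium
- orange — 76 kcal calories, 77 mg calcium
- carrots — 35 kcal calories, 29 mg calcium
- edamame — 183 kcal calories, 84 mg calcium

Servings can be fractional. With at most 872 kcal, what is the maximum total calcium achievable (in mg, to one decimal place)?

2601.5 mg

Calcium per kcal: kale 2.983, orange 1.013, carrots 0.8286, edamame 0.459.
With no serving limits, spend the whole calories allowance on kale: 872 kcal / 60 kcal × 179 mg = 2601.5 mg.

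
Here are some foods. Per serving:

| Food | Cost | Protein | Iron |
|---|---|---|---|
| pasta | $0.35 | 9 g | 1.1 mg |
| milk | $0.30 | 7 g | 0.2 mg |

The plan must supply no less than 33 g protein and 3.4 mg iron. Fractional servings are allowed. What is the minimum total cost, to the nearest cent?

Compare the cost at each extreme point of the feasible region.
pasta only: max(33/9, 3.4/1.1) = 3.667 servings → $1.28.
milk only: max(33/7, 3.4/0.2) = 17 servings → $5.10.
pasta + milk with both tight: 2.915 servings and 0.9661 servings → $1.31.
Cheapest feasible corner: $1.28.

$1.28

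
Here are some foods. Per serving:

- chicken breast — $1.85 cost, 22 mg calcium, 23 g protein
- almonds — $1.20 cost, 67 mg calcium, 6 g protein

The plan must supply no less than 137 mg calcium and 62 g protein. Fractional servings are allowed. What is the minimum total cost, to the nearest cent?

$5.90

Minimising a linear cost over {calcium ≥ 137, protein ≥ 62, servings ≥ 0} — the optimum is at a vertex, using one or two foods.
chicken breast only: max(137/22, 62/23) = 6.227 servings → $11.52.
almonds only: max(137/67, 62/6) = 10.33 servings → $12.40.
chicken breast + almonds with both tight: 2.365 servings and 1.268 servings → $5.90.
So the least-cost plan costs $5.90.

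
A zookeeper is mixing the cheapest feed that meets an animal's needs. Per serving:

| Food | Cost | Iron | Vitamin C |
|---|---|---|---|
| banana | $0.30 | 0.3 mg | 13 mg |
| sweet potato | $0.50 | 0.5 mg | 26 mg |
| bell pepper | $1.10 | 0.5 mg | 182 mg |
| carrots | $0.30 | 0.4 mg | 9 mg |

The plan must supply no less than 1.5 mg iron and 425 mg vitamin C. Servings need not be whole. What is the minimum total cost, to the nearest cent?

banana only: max(1.5/0.3, 425/13) = 32.69 servings → $9.81.
sweet potato only: max(1.5/0.5, 425/26) = 16.35 servings → $8.17.
bell pepper only: max(1.5/0.5, 425/182) = 3 servings → $3.30.
carrots only: max(1.5/0.4, 425/9) = 47.22 servings → $14.17.
banana + sweet potato: intersection lies outside the first quadrant.
banana + bell pepper with both tight: 1.258 servings and 2.245 servings → $2.85.
banana + carrots: intersection lies outside the first quadrant.
sweet potato + bell pepper with both tight: 0.7756 servings and 2.224 servings → $2.83.
sweet potato + carrots with both targets exact would need a negative amount; discard.
bell pepper + carrots with both tight: 2.291 servings and 0.8858 servings → $2.79.
So the least-cost plan costs $2.79.

$2.79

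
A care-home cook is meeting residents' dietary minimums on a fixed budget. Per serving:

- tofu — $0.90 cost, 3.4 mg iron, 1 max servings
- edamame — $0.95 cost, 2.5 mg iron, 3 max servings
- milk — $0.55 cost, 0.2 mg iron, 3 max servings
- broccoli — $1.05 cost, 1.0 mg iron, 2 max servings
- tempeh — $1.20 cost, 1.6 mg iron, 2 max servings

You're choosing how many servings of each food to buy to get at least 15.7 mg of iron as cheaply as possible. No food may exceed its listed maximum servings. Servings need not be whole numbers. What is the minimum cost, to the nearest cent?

Cost per mg of iron: tofu $0.2647, edamame $0.3800, tempeh $0.7500, broccoli $1.0500, milk $2.7500.
Take 1 serving of tofu: +3.4 mg iron for $0.90 (total $0.90, still need 12.3 mg).
Take 3 servings of edamame: +7.5 mg iron for $2.85 (total $3.75, still need 4.8 mg).
Take 2 servings of tempeh: +3.2 mg iron for $2.40 (total $6.15, still need 1.6 mg).
Take 1.6 servings of broccoli: +1.6 mg iron for $1.68 (total $7.83, still need 0.0 mg).
Filling from the cheapest source first is optimal under one linear minimum: $7.83.

$7.83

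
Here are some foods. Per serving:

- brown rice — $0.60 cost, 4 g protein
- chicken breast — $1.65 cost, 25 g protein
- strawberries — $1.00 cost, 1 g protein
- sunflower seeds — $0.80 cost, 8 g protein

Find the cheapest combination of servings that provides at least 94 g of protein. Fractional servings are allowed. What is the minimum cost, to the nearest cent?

$6.20

Cost per g of protein: chicken breast $0.0660, sunflower seeds $0.1000, brown rice $0.1500, strawberries $1.0000.
With no serving limits, use only chicken breast: 94 g / 25 g = 3.76 servings × $1.65 = $6.20.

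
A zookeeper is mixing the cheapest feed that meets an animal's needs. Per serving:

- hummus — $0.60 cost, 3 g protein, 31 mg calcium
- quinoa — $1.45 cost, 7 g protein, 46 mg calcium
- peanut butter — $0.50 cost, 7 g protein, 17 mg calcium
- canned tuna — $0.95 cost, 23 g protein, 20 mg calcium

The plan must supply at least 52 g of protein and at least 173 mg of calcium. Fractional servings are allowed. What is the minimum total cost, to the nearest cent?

$4.29

This is a tiny linear program; its minimum lies at a vertex of the feasible set. List the vertices and price them.
hummus only: max(52/3, 173/31) = 17.33 servings → $10.40.
quinoa only: max(52/7, 173/46) = 7.429 servings → $10.77.
peanut butter only: max(52/7, 173/17) = 10.18 servings → $5.09.
canned tuna only: max(52/23, 173/20) = 8.65 servings → $8.22.
hummus + quinoa: intersection lies outside the first quadrant.
hummus + peanut butter with both tight: 1.97 servings and 6.584 servings → $4.47.
hummus + canned tuna with both tight: 4.501 servings and 1.674 servings → $4.29.
quinoa + peanut butter with both tight: 1.611 servings and 5.818 servings → $5.24.
quinoa + canned tuna with both tight: 3.202 servings and 1.286 servings → $5.86.
peanut butter + canned tuna: the both-tight solution has a negative serving — not a feasible corner.
Cheapest feasible corner: $4.29.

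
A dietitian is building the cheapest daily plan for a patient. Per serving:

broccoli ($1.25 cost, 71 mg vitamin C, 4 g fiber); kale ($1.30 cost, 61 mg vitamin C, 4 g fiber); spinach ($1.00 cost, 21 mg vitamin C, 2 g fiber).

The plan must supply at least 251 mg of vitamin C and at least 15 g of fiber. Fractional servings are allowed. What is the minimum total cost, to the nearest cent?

$4.69

With two linear requirements the optimum uses one or two foods; enumerate the corners.
broccoli only: max(251/71, 15/4) = 3.75 servings → $4.69.
kale only: max(251/61, 15/4) = 4.115 servings → $5.35.
spinach only: max(251/21, 15/2) = 11.95 servings → $11.95.
broccoli + kale with both tight: 2.225 servings and 1.525 servings → $4.76.
broccoli + spinach with both tight: 3.224 servings and 1.052 servings → $5.08.
kale + spinach with both targets exact would need a negative amount; discard.
So the least-cost plan costs $4.69.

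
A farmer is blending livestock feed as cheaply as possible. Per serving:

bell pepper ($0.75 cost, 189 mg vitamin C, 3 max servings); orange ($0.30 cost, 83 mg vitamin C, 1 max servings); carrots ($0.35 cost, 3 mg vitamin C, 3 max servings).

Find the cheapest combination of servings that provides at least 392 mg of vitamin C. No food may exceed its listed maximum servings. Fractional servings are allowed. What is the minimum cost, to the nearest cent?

$1.53

Cost per mg of vitamin C: orange $0.0036, bell pepper $0.0040, carrots $0.1167.
Take 1 serving of orange: +83.0 mg vitamin C for $0.30 (total $0.30, still need 309.0 mg).
Take 1.635 servings of bell pepper: +309.0 mg vitamin C for $1.23 (total $1.53, still need 0.0 mg).
Filling from the cheapest source first is optimal under one linear minimum: $1.53.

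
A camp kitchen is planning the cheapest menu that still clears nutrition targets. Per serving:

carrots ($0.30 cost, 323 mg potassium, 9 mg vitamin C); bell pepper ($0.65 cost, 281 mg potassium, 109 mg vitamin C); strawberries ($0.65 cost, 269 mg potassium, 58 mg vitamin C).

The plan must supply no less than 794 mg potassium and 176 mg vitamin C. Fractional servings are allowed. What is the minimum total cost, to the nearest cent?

$1.33

An LP optimum is at a vertex; with two nutrient constraints at most two foods are used. Check each candidate.
carrots only: max(794/323, 176/9) = 19.56 servings → $5.87.
bell pepper only: max(794/281, 176/109) = 2.826 servings → $1.84.
strawberries only: max(794/269, 176/58) = 3.034 servings → $1.97.
carrots + bell pepper with both tight: 1.135 servings and 1.521 servings → $1.33.
carrots + strawberries: the both-tight solution has a negative serving — not a feasible corner.
bell pepper + strawberries with both tight: 0.09921 servings and 2.848 servings → $1.92.
The minimum over all feasible corners is $1.33.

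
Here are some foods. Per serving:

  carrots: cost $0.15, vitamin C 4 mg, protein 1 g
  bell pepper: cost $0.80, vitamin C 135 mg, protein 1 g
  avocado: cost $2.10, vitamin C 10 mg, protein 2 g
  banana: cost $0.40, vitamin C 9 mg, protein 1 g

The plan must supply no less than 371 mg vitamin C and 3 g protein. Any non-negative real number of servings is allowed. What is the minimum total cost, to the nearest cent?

The cheapest plan sits at a corner of the feasible region — with two constraints it uses at most two foods.
carrots only: max(371/4, 3/1) = 92.75 servings → $13.91.
bell pepper only: max(371/135, 3/1) = 3 servings → $2.40.
avocado only: max(371/10, 3/2) = 37.1 servings → $77.91.
banana only: max(371/9, 3/1) = 41.22 servings → $16.49.
carrots + bell pepper with both tight: 0.2595 servings and 2.74 servings → $2.23.
carrots + avocado with both targets exact would need a negative amount; discard.
carrots + banana with both targets exact would need a negative amount; discard.
bell pepper + avocado with both tight: 2.738 servings and 0.1308 servings → $2.47.
bell pepper + banana with both tight: 2.73 servings and 0.2698 servings → $2.29.
avocado + banana with both targets exact would need a negative amount; discard.
So the least-cost plan costs $2.23.

$2.23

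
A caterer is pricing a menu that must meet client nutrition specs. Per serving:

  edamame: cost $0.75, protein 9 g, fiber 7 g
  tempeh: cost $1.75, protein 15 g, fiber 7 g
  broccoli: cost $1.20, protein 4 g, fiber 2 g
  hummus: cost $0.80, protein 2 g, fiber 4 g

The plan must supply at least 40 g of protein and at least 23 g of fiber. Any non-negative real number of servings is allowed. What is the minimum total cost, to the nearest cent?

$3.33

At the optimum either one food covers both requirements or two foods hit both targets exactly; no other combination can be cheaper.
edamame only: max(40/9, 23/7) = 4.444 servings → $3.33.
tempeh only: max(40/15, 23/7) = 3.286 servings → $5.75.
broccoli only: max(40/4, 23/2) = 11.5 servings → $13.80.
hummus only: max(40/2, 23/4) = 20 servings → $16.00.
edamame + tempeh with both tight: 1.548 servings and 1.738 servings → $4.20.
edamame + broccoli with both tight: 1.2 servings and 7.3 servings → $9.66.
edamame + hummus with both targets exact would need a negative amount; discard.
tempeh + broccoli with both targets exact would need a negative amount; discard.
tempeh + hummus with both tight: 2.478 servings and 1.413 servings → $5.47.
broccoli + hummus with both tight: 9.5 servings and 1 serving → $12.20.
The minimum over all feasible corners is $3.33.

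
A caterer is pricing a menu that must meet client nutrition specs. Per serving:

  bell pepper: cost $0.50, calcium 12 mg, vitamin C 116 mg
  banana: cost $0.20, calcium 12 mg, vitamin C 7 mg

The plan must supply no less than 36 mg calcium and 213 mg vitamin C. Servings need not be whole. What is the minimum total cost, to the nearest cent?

An LP optimum is at a vertex; with two nutrient constraints at most two foods are used. Check each candidate.
bell pepper only: max(36/12, 213/116) = 3 servings → $1.50.
banana only: max(36/12, 213/7) = 30.43 servings → $6.09.
bell pepper + banana with both tight: 1.761 servings and 1.239 servings → $1.13.
Cheapest feasible corner: $1.13.

$1.13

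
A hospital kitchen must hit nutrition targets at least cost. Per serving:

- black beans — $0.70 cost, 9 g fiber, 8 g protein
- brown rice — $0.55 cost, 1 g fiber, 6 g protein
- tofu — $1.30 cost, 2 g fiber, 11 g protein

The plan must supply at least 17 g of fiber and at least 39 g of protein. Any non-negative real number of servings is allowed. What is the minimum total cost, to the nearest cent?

A basic optimal solution has at most two foods positive. Try each food alone and each pair with both targets met exactly.
black beans only: max(17/9, 39/8) = 4.875 servings → $3.41.
brown rice only: max(17/1, 39/6) = 17 servings → $9.35.
tofu only: max(17/2, 39/11) = 8.5 servings → $11.05.
black beans + brown rice with both tight: 1.37 servings and 4.674 servings → $3.53.
black beans + tofu with both tight: 1.313 servings and 2.59 servings → $4.29.
brown rice + tofu: intersection lies outside the first quadrant.
So the least-cost plan costs $3.41.

$3.41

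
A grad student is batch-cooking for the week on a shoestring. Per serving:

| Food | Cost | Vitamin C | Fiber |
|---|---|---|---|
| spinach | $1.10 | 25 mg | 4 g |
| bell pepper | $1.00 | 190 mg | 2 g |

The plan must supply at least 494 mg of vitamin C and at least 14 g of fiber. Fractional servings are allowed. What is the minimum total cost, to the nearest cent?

$4.88

Minimising a linear cost over {vitamin C ≥ 494, fiber ≥ 14, servings ≥ 0} — the optimum is at a vertex, using one or two foods.
spinach only: max(494/25, 14/4) = 19.76 servings → $21.74.
bell pepper only: max(494/190, 14/2) = 7 servings → $7.00.
spinach + bell pepper with both tight: 2.355 servings and 2.29 servings → $4.88.
The minimum over all feasible corners is $4.88.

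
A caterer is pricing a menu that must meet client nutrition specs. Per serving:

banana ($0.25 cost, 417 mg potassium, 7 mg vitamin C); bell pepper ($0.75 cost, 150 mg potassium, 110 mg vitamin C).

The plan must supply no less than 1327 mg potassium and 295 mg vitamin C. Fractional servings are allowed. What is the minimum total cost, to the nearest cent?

Minimising a linear cost over {potassium ≥ 1327, vitamin C ≥ 295, servings ≥ 0} — the optimum is at a vertex, using one or two foods.
banana only: max(1327/417, 295/7) = 42.14 servings → $10.54.
bell pepper only: max(1327/150, 295/110) = 8.847 servings → $6.63.
banana + bell pepper with both tight: 2.27 servings and 2.537 servings → $2.47.
Cheapest feasible corner: $2.47.

$2.47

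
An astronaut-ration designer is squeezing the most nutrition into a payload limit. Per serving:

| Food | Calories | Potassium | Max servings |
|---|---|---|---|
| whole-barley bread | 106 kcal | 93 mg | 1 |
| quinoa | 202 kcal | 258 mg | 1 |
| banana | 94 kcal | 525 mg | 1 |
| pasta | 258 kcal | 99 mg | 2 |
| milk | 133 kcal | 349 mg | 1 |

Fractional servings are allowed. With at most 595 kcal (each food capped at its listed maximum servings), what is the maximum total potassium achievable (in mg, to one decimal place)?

1248.0 mg

Potassium per kcal: banana 5.585, milk 2.624, quinoa 1.277, whole-barley bread 0.8774, pasta 0.3837.
Take 1 serving of banana: uses 94 kcal, +525.0 mg potassium (running total 525.0 mg).
Take 1 serving of milk: uses 133 kcal, +349.0 mg potassium (running total 874.0 mg).
Take 1 serving of quinoa: uses 202 kcal, +258.0 mg potassium (running total 1132.0 mg).
Take 1 serving of whole-barley bread: uses 106 kcal, +93.0 mg potassium (running total 1225.0 mg).
Take 0.2326 servings of pasta: uses 60 kcal, +23.0 mg potassium (running total 1248.0 mg).
Greedy by best ratio exhausts the calories allowance optimally: 1248.0 mg.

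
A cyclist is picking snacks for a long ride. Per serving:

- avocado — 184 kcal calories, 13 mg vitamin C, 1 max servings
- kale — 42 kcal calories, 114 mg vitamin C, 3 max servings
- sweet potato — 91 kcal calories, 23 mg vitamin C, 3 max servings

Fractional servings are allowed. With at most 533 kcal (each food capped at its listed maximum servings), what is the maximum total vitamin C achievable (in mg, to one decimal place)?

Vitamin C per kcal: kale 2.714, sweet potato 0.2527, avocado 0.07065.
Take 3 servings of kale: uses 126 kcal, +342.0 mg vitamin C (running total 342.0 mg).
Take 3 servings of sweet potato: uses 273 kcal, +69.0 mg vitamin C (running total 411.0 mg).
Take 0.7283 servings of avocado: uses 134 kcal, +9.5 mg vitamin C (running total 420.5 mg).
Filling greedily by vitamin C-per-kcal is optimal for one linear limit, giving 420.5 mg.

420.5 mg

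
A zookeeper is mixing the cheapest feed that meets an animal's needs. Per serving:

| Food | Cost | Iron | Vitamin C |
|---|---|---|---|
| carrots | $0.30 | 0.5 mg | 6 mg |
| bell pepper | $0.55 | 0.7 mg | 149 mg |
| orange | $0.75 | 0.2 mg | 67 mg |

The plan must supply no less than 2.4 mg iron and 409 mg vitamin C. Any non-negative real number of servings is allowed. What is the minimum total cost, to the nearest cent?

$1.79

With two linear requirements the optimum uses one or two foods; enumerate the corners.
carrots only: max(2.4/0.5, 409/6) = 68.17 servings → $20.45.
bell pepper only: max(2.4/0.7, 409/149) = 3.429 servings → $1.89.
orange only: max(2.4/0.2, 409/67) = 12 servings → $9.00.
carrots + bell pepper with both tight: 1.014 servings and 2.704 servings → $1.79.
carrots + orange with both tight: 2.446 servings and 5.885 servings → $5.15.
bell pepper + orange with both targets exact would need a negative amount; discard.
So the least-cost plan costs $1.79.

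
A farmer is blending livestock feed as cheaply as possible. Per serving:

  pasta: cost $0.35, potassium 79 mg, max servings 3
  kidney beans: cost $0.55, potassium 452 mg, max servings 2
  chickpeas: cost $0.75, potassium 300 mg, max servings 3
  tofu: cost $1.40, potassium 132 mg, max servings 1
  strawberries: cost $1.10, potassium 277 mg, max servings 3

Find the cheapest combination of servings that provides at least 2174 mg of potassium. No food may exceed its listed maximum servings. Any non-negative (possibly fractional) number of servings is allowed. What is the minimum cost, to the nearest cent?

$4.82

Cost per mg of potassium: kidney beans $0.0012, chickpeas $0.0025, strawberries $0.0040, pasta $0.0044, tofu $0.0106.
Take 2 servings of kidney beans: +904.0 mg potassium for $1.10 (total $1.10, still need 1270.0 mg).
Take 3 servings of chickpeas: +900.0 mg potassium for $2.25 (total $3.35, still need 370.0 mg).
Take 1.336 servings of strawberries: +370.0 mg potassium for $1.47 (total $4.82, still need 0.0 mg).
Greedy by cheapest-per-mg is optimal for a single linear constraint, so the minimum cost is $4.82.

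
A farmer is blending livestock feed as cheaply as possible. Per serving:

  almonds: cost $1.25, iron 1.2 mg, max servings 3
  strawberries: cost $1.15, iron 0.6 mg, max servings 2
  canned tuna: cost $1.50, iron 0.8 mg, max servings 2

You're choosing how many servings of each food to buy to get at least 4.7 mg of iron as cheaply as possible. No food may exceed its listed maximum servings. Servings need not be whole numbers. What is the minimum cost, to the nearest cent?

$5.81

Cost per mg of iron: almonds $1.0417, canned tuna $1.8750, strawberries $1.9167.
Take 3 servings of almonds: +3.6 mg iron for $3.75 (total $3.75, still need 1.1 mg).
Take 1.375 servings of canned tuna: +1.1 mg iron for $2.06 (total $5.81, still need 0.0 mg).
Filling from the cheapest source first is optimal under one linear minimum: $5.81.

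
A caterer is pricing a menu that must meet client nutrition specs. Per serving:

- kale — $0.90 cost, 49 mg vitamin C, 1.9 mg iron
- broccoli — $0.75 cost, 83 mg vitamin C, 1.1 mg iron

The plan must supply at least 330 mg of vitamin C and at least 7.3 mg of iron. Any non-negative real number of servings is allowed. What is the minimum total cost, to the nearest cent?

$4.05

A basic optimal solution has at most two foods positive. Try each food alone and each pair with both targets met exactly.
kale only: max(330/49, 7.3/1.9) = 6.735 servings → $6.06.
broccoli only: max(330/83, 7.3/1.1) = 6.636 servings → $4.98.
kale + broccoli with both tight: 2.34 servings and 2.594 servings → $4.05.
So the least-cost plan costs $4.05.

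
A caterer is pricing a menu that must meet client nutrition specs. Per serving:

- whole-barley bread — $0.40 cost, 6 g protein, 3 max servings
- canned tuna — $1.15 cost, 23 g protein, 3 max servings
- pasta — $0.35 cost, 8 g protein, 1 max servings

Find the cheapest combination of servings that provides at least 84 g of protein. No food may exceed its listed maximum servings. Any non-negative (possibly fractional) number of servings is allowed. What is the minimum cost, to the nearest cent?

Cost per g of protein: pasta $0.0437, canned tuna $0.0500, whole-barley bread $0.0667.
Take 1 serving of pasta: +8.0 g protein for $0.35 (total $0.35, still need 76.0 g).
Take 3 servings of canned tuna: +69.0 g protein for $3.45 (total $3.80, still need 7.0 g).
Take 1.167 servings of whole-barley bread: +7.0 g protein for $0.47 (total $4.27, still need 0.0 g).
Filling from the cheapest source first is optimal under one linear minimum: $4.27.

$4.27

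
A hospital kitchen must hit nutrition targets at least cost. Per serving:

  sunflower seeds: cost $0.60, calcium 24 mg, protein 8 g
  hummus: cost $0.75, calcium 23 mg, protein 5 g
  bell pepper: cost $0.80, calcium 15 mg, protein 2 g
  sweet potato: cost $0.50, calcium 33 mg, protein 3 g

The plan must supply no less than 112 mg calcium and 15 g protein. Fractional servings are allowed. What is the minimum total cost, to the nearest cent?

Two binding constraints pin down two serving amounts, so the optimal mix uses at most two foods. The candidates are each food alone (scaled to the tighter of calcium/protein) and each pair with both constraints tight.
sunflower seeds only: max(112/24, 15/8) = 4.667 servings → $2.80.
hummus only: max(112/23, 15/5) = 4.87 servings → $3.65.
bell pepper only: max(112/15, 15/2) = 7.5 servings → $6.00.
sweet potato only: max(112/33, 15/3) = 5 servings → $2.50.
sunflower seeds + hummus: the both-tight solution has a negative serving — not a feasible corner.
sunflower seeds + bell pepper with both tight: 0.01389 servings and 7.444 servings → $5.96.
sunflower seeds + sweet potato with both tight: 0.8281 servings and 2.792 servings → $1.89.
hummus + bell pepper with both tight: 0.03448 servings and 7.414 servings → $5.96.
hummus + sweet potato with both tight: 1.656 servings and 2.24 servings → $2.36.
bell pepper + sweet potato: intersection lies outside the first quadrant.
Cheapest feasible corner: $1.89.

$1.89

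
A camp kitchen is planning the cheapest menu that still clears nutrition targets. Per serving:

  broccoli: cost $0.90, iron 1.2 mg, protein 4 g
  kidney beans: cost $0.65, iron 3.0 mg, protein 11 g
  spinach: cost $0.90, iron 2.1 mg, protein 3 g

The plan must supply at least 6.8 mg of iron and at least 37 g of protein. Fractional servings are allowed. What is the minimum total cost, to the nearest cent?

$2.19

broccoli only: max(6.8/1.2, 37/4) = 9.25 servings → $8.32.
kidney beans only: max(6.8/3.0, 37/11) = 3.364 servings → $2.19.
spinach only: max(6.8/2.1, 37/3) = 12.33 servings → $11.10.
broccoli + kidney beans with both targets exact would need a negative amount; discard.
broccoli + spinach: the both-tight solution has a negative serving — not a feasible corner.
kidney beans + spinach: intersection lies outside the first quadrant.
So the least-cost plan costs $2.19.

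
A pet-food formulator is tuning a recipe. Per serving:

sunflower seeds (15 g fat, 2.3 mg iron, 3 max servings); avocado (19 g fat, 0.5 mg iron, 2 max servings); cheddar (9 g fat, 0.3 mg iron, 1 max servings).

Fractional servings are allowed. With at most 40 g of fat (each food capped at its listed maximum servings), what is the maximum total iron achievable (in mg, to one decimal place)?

6.1 mg

Iron per g fat: sunflower seeds 0.1533, cheddar 0.03333, avocado 0.02632.
Take 2.667 servings of sunflower seeds: uses 40 g fat, +6.1 mg iron (running total 6.1 mg).
Greedy by best ratio exhausts the fat allowance optimally: 6.1 mg.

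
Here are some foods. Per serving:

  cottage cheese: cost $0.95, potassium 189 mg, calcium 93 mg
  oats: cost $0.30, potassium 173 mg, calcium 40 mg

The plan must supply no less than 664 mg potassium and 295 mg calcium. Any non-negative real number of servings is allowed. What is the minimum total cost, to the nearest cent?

Check every corner: each single food scaled to meet both minima, and each pair solved so both constraints bind.
cottage cheese only: max(664/189, 295/93) = 3.513 servings → $3.34.
oats only: max(664/173, 295/40) = 7.375 servings → $2.21.
cottage cheese + oats with both tight: 2.87 servings and 0.7031 servings → $2.94.
Cheapest feasible corner: $2.21.

$2.21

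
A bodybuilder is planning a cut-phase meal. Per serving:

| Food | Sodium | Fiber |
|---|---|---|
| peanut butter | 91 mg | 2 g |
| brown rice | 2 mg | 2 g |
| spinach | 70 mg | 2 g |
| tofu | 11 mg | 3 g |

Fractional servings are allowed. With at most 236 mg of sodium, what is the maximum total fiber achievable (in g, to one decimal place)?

236.0 g

Fiber per mg sodium: brown rice 1, tofu 0.2727, spinach 0.02857, peanut butter 0.02198.
With no serving limits, spend the whole sodium allowance on brown rice: 236 mg / 2 mg × 2 g = 236.0 g.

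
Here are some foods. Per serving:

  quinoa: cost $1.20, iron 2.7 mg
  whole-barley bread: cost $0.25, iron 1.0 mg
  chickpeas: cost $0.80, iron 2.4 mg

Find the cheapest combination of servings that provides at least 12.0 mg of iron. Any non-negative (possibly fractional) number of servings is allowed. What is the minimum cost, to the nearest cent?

Cost per mg of iron: whole-barley bread $0.2500, chickpeas $0.3333, quinoa $0.4444.
With no serving limits, use only whole-barley bread: 12.0 mg / 1.0 mg = 12 servings × $0.25 = $3.00.

$3.00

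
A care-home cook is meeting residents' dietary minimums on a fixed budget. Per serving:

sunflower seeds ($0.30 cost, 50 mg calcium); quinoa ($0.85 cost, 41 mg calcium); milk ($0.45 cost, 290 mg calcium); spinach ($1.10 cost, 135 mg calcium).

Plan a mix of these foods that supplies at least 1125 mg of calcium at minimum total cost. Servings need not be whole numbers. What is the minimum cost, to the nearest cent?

Cost per mg of calcium: milk $0.0016, sunflower seeds $0.0060, spinach $0.0081, quinoa $0.0207.
With no serving limits, use only milk: 1125 mg / 290 mg = 3.879 servings × $0.45 = $1.75.

$1.75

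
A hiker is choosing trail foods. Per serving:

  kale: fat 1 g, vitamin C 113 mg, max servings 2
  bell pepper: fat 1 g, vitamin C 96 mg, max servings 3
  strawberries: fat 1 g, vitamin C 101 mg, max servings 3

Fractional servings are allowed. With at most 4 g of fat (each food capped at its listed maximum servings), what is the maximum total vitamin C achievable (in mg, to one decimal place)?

Vitamin C per g fat: kale 113, strawberries 101, bell pepper 96.
Take 2 servings of kale: uses 2 g fat, +226.0 mg vitamin C (running total 226.0 mg).
Take 2 servings of strawberries: uses 2 g fat, +202.0 mg vitamin C (running total 428.0 mg).
Greedy by best ratio exhausts the fat allowance optimally: 428.0 mg.

428.0 mg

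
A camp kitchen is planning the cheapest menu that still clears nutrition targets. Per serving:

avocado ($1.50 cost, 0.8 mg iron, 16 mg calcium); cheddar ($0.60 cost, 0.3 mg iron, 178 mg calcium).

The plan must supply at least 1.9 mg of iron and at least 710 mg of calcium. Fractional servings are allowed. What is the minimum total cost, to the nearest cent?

$3.71

Compare the cost at each extreme point of the feasible region.
avocado only: max(1.9/0.8, 710/16) = 44.38 servings → $66.56.
cheddar only: max(1.9/0.3, 710/178) = 6.333 servings → $3.80.
avocado + cheddar with both tight: 0.9099 servings and 3.907 servings → $3.71.
The minimum over all feasible corners is $3.71.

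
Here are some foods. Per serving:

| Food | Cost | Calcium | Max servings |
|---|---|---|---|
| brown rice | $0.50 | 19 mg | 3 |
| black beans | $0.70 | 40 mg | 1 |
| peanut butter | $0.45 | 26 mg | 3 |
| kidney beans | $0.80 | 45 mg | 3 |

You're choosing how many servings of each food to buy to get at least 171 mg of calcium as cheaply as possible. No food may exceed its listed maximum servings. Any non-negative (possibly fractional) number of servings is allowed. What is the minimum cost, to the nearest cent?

Cost per mg of calcium: peanut butter $0.0173, black beans $0.0175, kidney beans $0.0178, brown rice $0.0263.
Take 3 servings of peanut butter: +78.0 mg calcium for $1.35 (total $1.35, still need 93.0 mg).
Take 1 serving of black beans: +40.0 mg calcium for $0.70 (total $2.05, still need 53.0 mg).
Take 1.178 servings of kidney beans: +53.0 mg calcium for $0.94 (total $2.99, still need 0.0 mg).
Greedy by cheapest-per-mg is optimal for a single linear constraint, so the minimum cost is $2.99.

$2.99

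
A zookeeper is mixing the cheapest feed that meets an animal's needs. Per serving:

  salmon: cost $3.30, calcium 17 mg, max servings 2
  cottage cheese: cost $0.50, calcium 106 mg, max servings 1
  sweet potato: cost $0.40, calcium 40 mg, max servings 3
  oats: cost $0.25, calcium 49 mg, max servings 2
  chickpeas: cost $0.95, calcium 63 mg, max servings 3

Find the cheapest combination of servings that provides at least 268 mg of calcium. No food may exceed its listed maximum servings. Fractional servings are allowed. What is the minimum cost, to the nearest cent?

Cost per mg of calcium: cottage cheese $0.0047, oats $0.0051, sweet potato $0.0100, chickpeas $0.0151, salmon $0.1941.
Take 1 serving of cottage cheese: +106.0 mg calcium for $0.50 (total $0.50, still need 162.0 mg).
Take 2 servings of oats: +98.0 mg calcium for $0.50 (total $1.00, still need 64.0 mg).
Take 1.6 servings of sweet potato: +64.0 mg calcium for $0.64 (total $1.64, still need 0.0 mg).
Greedy by cheapest-per-mg is optimal for a single linear constraint, so the minimum cost is $1.64.

$1.64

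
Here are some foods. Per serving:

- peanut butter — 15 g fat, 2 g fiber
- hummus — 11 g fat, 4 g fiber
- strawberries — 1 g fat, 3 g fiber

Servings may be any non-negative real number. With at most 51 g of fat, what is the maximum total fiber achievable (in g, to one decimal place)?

153.0 g

Fiber per g fat: strawberries 3, hummus 0.3636, peanut butter 0.1333.
With no serving limits, spend the whole fat allowance on strawberries: 51 g / 1 g × 3 g = 153.0 g.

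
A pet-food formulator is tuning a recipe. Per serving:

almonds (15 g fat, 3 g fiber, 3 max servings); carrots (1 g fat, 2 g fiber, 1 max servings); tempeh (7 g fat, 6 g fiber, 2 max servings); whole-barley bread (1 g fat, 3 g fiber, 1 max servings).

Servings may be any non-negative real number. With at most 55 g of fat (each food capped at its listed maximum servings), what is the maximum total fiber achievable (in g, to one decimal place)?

Fiber per g fat: whole-barley bread 3, carrots 2, tempeh 0.8571, almonds 0.2.
Take 1 serving of whole-barley bread: uses 1 g fat, +3.0 g fiber (running total 3.0 g).
Take 1 serving of carrots: uses 1 g fat, +2.0 g fiber (running total 5.0 g).
Take 2 servings of tempeh: uses 14 g fat, +12.0 g fiber (running total 17.0 g).
Take 2.6 servings of almonds: uses 39 g fat, +7.8 g fiber (running total 24.8 g).
Filling greedily by fiber-per-g fat is optimal for one linear limit, giving 24.8 g.

24.8 g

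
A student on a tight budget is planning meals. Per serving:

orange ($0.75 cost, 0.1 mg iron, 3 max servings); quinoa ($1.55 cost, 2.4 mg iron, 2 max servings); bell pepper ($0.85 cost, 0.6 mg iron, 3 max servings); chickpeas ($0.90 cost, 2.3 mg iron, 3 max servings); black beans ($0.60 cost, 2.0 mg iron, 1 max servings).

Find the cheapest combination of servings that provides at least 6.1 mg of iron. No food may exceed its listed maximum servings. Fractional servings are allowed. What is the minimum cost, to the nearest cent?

Cost per mg of iron: black beans $0.3000, chickpeas $0.3913, quinoa $0.6458, bell pepper $1.4167, orange $7.5000.
Take 1 serving of black beans: +2.0 mg iron for $0.60 (total $0.60, still need 4.1 mg).
Take 1.783 servings of chickpeas: +4.1 mg iron for $1.60 (total $2.20, still need 0.0 mg).
Filling from the cheapest source first is optimal under one linear minimum: $2.20.

$2.20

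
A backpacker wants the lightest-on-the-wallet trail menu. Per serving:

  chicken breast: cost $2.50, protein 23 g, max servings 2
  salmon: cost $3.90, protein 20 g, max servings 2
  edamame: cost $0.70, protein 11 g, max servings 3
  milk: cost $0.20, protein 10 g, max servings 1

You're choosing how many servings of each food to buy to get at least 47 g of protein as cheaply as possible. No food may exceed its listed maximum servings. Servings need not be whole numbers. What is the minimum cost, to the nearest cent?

$2.73

Cost per g of protein: milk $0.0200, edamame $0.0636, chicken breast $0.1087, salmon $0.1950.
Take 1 serving of milk: +10.0 g protein for $0.20 (total $0.20, still need 37.0 g).
Take 3 servings of edamame: +33.0 g protein for $2.10 (total $2.30, still need 4.0 g).
Take 0.1739 servings of chicken breast: +4.0 g protein for $0.43 (total $2.73, still need 0.0 g).
Filling from the cheapest source first is optimal under one linear minimum: $2.73.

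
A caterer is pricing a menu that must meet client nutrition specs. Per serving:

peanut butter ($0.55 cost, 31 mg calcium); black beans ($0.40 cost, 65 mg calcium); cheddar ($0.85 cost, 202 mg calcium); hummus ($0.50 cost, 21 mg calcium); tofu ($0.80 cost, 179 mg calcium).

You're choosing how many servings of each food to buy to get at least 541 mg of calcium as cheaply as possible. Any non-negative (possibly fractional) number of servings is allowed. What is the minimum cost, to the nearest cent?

$2.28

Cost per mg of calcium: cheddar $0.0042, tofu $0.0045, black beans $0.0062, peanut butter $0.0177, hummus $0.0238.
With no serving limits, use only cheddar: 541 mg / 202 mg = 2.678 servings × $0.85 = $2.28.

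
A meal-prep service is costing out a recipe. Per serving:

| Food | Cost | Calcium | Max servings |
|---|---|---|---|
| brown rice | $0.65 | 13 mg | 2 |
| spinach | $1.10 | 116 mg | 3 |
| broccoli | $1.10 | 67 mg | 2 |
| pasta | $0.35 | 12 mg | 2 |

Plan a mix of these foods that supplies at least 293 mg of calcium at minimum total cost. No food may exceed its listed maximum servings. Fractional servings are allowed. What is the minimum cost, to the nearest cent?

Cost per mg of calcium: spinach $0.0095, broccoli $0.0164, pasta $0.0292, brown rice $0.0500.
Take 2.526 servings of spinach: +293.0 mg calcium for $2.78 (total $2.78, still need 0.0 mg).
Filling from the cheapest source first is optimal under one linear minimum: $2.78.

$2.78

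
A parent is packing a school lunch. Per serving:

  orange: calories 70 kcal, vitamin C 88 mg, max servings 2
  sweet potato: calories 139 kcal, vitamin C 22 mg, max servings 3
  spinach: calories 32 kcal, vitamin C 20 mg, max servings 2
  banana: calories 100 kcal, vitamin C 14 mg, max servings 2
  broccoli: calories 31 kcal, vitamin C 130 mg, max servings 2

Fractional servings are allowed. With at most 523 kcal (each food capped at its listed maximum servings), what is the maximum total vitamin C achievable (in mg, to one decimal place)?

Vitamin C per kcal: broccoli 4.194, orange 1.257, spinach 0.625, sweet potato 0.1583, banana 0.14.
Take 2 servings of broccoli: uses 62 kcal, +260.0 mg vitamin C (running total 260.0 mg).
Take 2 servings of orange: uses 140 kcal, +176.0 mg vitamin C (running total 436.0 mg).
Take 2 servings of spinach: uses 64 kcal, +40.0 mg vitamin C (running total 476.0 mg).
Take 1.849 servings of sweet potato: uses 257 kcal, +40.7 mg vitamin C (running total 516.7 mg).
Greedy by best ratio exhausts the calories allowance optimally: 516.7 mg.

516.7 mg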